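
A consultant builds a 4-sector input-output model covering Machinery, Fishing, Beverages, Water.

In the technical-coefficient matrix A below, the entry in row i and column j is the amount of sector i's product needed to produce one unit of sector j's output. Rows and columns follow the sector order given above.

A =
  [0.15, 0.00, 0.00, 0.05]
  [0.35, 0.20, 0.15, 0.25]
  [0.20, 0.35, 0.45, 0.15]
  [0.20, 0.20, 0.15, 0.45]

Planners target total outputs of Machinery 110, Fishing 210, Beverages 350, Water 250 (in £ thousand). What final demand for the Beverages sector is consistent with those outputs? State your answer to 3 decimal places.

d_B = 59.500

I − A =
  [   0.85     0.00     0.00    -0.05]
  [  -0.35     0.80    -0.15    -0.25]
  [  -0.20    -0.35     0.55    -0.15]
  [  -0.20    -0.20    -0.15     0.55]
d = (I − A) x:
  d_M = (+0.85)·110 + (+0.00)·210 + (+0.00)·350 + (-0.05)·250 = 81.000
  d_F = (-0.35)·110 + (+0.80)·210 + (-0.15)·350 + (-0.25)·250 = 14.500
  d_B = (-0.20)·110 + (-0.35)·210 + (+0.55)·350 + (-0.15)·250 = 59.500
  d_W = (-0.20)·110 + (-0.20)·210 + (-0.15)·350 + (+0.55)·250 = 21.000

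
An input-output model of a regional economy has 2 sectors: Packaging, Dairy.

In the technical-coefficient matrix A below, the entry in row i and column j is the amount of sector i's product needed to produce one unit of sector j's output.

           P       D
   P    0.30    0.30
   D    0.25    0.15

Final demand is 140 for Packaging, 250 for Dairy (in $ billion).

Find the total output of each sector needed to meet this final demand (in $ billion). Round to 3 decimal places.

I − A =
  [   0.70    -0.30]
  [  -0.25     0.85]
det(I−A) = (0.70)(0.85) − (-0.30)(-0.25) = 0.5200
adj(I−A) = [[0.85, 0.30], [0.25, 0.70]]
(I − A)⁻¹ = adj(I−A) / det(I−A) ≈
  [   1.6346     0.5769]
  [   0.4808     1.3462]
x = (I − A)⁻¹ d = adj(I−A)·d / det(I−A), with det(I−A) = 0.5200:
  x_P = (0.85·140 + 0.30·250) / 0.5200 = 194.00 / 0.5200 ≈ 373.077
  x_D = (0.25·140 + 0.70·250) / 0.5200 = 210.00 / 0.5200 ≈ 403.846

x_P = 373.077, x_D = 403.846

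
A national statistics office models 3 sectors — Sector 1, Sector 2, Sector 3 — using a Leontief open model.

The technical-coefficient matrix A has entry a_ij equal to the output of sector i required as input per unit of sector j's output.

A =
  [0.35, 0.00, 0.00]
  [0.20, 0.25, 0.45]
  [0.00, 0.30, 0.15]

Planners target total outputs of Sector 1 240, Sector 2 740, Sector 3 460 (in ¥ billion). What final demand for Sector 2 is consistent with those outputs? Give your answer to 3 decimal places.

d_2 = 300.000

I − A =
  [   0.65     0.00     0.00]
  [  -0.20     0.75    -0.45]
  [   0.00    -0.30     0.85]
d = (I − A) x:
  d_1 = (+0.65)·240 + (+0.00)·740 + (+0.00)·460 = 156.000
  d_2 = (-0.20)·240 + (+0.75)·740 + (-0.45)·460 = 300.000
  d_3 = (+0.00)·240 + (-0.30)·740 + (+0.85)·460 = 169.000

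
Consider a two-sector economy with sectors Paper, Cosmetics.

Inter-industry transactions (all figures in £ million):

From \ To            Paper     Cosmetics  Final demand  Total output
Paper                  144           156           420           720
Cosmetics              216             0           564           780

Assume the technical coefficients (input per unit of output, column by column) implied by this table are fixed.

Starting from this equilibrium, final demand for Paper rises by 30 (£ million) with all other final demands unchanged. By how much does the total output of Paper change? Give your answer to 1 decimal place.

Technical coefficients a_ij = z_ij / X_j:
  a_11 = 144/720 = 0.20, a_21 = 216/720 = 0.30
  a_12 = 156/780 = 0.20, a_22 = 0/780 = 0.00
I − A =
  [   0.80    -0.20]
  [  -0.30     1.00]
det(I−A) = (0.80)(1.00) − (-0.20)(-0.30) = 0.7400
adj(I−A) = [[1.00, 0.20], [0.30, 0.80]]
(I − A)⁻¹ = adj(I−A) / det(I−A) ≈
  [   1.3514     0.2703]
  [   0.4054     1.0811]
Δx = (I − A)⁻¹ Δd with Δd having +30 in the Paper component and 0 elsewhere.
So Δx_1 = L_11 · (+30), where L_11 = adj(I−A)_11 / det(I−A) = 1.00 / 0.7400.
Δx_1 = 1.00 × (+30) / 0.7400 = 30.00 / 0.7400 ≈ 40.5.

Δx_1 = 40.5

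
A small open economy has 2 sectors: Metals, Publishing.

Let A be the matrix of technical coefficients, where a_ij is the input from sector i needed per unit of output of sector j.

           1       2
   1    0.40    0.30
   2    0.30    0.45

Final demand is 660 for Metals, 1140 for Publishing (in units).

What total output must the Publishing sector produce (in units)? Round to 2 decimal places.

I − A =
  [   0.60    -0.30]
  [  -0.30     0.55]
det(I−A) = (0.60)(0.55) − (-0.30)(-0.30) = 0.2400
adj(I−A) = [[0.55, 0.30], [0.30, 0.60]]
(I − A)⁻¹ = adj(I−A) / det(I−A) ≈
  [   2.2917     1.2500]
  [   1.2500     2.5000]
x = (I − A)⁻¹ d = adj(I−A)·d / det(I−A), with det(I−A) = 0.2400:
  x_1 = (0.55·660 + 0.30·1140) / 0.2400 = 705.00 / 0.2400 = 2937.50
  x_2 = (0.30·660 + 0.60·1140) / 0.2400 = 882.00 / 0.2400 = 3675.00

x_2 = 3675.00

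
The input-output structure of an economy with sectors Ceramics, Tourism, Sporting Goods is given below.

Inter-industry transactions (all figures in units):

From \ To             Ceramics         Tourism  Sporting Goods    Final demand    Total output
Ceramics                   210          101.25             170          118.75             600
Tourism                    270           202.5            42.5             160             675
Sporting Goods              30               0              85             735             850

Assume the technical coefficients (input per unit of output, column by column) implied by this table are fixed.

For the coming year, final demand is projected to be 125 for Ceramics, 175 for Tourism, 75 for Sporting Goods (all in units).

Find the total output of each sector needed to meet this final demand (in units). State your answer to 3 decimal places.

Technical coefficients a_ij = z_ij / X_j:
  a_11 = 210/600 = 0.35, a_21 = 270/600 = 0.45, a_31 = 30/600 = 0.05
  a_12 = 101.25/675 = 0.15, a_22 = 202.5/675 = 0.30, a_32 = 0/675 = 0.00
  a_13 = 170/850 = 0.20, a_23 = 42.5/850 = 0.05, a_33 = 85/850 = 0.10
I − A =
  [   0.65    -0.15    -0.20]
  [  -0.45     0.70    -0.05]
  [  -0.05     0.00     0.90]
Cofactors of I−A, C_ij = (−1)^(i+j)·(minor ij) (rows/columns in the sector order above):
  C_11 = (0.70)(0.90) − (-0.05)(0.00) = 0.6300
  C_12 = −[(-0.45)(0.90) − (-0.05)(-0.05)] = 0.4075
  C_13 = (-0.45)(0.00) − (0.70)(-0.05) = 0.0350
  C_21 = −[(-0.15)(0.90) − (-0.20)(0.00)] = 0.1350
  C_22 = (0.65)(0.90) − (-0.20)(-0.05) = 0.5750
  C_23 = −[(0.65)(0.00) − (-0.15)(-0.05)] = 0.0075
  C_31 = (-0.15)(-0.05) − (-0.20)(0.70) = 0.1475
  C_32 = −[(0.65)(-0.05) − (-0.20)(-0.45)] = 0.1225
  C_33 = (0.65)(0.70) − (-0.15)(-0.45) = 0.3875
det(I−A) = Σ_j (I−A)_1j·C_1j = (0.65)(0.6300) + (-0.15)(0.4075) + (-0.20)(0.0350) = 0.341375
adj(I−A) = Cᵀ =
  [ 0.6300   0.1350   0.1475]
  [ 0.4075   0.5750   0.1225]
  [ 0.0350   0.0075   0.3875]
(I − A)⁻¹ = adj(I−A) / det(I−A) ≈
  [   1.8455     0.3955     0.4321]
  [   1.1937     1.6844     0.3588]
  [   0.1025     0.0220     1.1351]
x = (I − A)⁻¹ d = adj(I−A)·d / det(I−A), with det(I−A) = 0.341375:
  x_1 = (0.6300·125 + 0.1350·175 + 0.1475·75) / 0.341375 = 113.4375 / 0.341375 ≈ 332.296
  x_2 = (0.4075·125 + 0.5750·175 + 0.1225·75) / 0.341375 = 160.75 / 0.341375 ≈ 470.890
  x_3 = (0.0350·125 + 0.0075·175 + 0.3875·75) / 0.341375 = 34.75 / 0.341375 ≈ 101.794

x_1 = 332.296, x_2 = 470.890, x_3 = 101.794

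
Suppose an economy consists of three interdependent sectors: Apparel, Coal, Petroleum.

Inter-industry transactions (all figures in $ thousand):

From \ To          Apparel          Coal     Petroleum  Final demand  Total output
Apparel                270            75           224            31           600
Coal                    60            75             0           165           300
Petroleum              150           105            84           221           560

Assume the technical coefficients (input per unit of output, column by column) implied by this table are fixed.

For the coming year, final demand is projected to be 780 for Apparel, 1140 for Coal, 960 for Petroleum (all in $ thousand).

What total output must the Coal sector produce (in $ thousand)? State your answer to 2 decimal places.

x_C = 2178.47

Technical coefficients a_ij = z_ij / X_j:
  a_AA = 270/600 = 0.45, a_CA = 60/600 = 0.10, a_PA = 150/600 = 0.25
  a_AC = 75/300 = 0.25, a_CC = 75/300 = 0.25, a_PC = 105/300 = 0.35
  a_AP = 224/560 = 0.40, a_CP = 0/560 = 0.00, a_PP = 84/560 = 0.15
I − A =
  [   0.55    -0.25    -0.40]
  [  -0.10     0.75     0.00]
  [  -0.25    -0.35     0.85]
Cofactors of I−A, C_ij = (−1)^(i+j)·(minor ij) (rows/columns in the sector order above):
  C_11 = (0.75)(0.85) − (0.00)(-0.35) = 0.6375
  C_12 = −[(-0.10)(0.85) − (0.00)(-0.25)] = 0.0850
  C_13 = (-0.10)(-0.35) − (0.75)(-0.25) = 0.2225
  C_21 = −[(-0.25)(0.85) − (-0.40)(-0.35)] = 0.3525
  C_22 = (0.55)(0.85) − (-0.40)(-0.25) = 0.3675
  C_23 = −[(0.55)(-0.35) − (-0.25)(-0.25)] = 0.2550
  C_31 = (-0.25)(0.00) − (-0.40)(0.75) = 0.3000
  C_32 = −[(0.55)(0.00) − (-0.40)(-0.10)] = 0.0400
  C_33 = (0.55)(0.75) − (-0.25)(-0.10) = 0.3875
det(I−A) = Σ_j (I−A)_1j·C_1j = (0.55)(0.6375) + (-0.25)(0.0850) + (-0.40)(0.2225) = 0.240375
adj(I−A) = Cᵀ =
  [ 0.6375   0.3525   0.3000]
  [ 0.0850   0.3675   0.0400]
  [ 0.2225   0.2550   0.3875]
(I − A)⁻¹ = adj(I−A) / det(I−A) ≈
  [   2.6521     1.4665     1.2480]
  [   0.3536     1.5289     0.1664]
  [   0.9256     1.0608     1.6121]
x = (I − A)⁻¹ d = adj(I−A)·d / det(I−A), with det(I−A) = 0.240375:
  x_A = (0.6375·780 + 0.3525·1140 + 0.3000·960) / 0.240375 = 1187.10 / 0.240375 ≈ 4938.53
  x_C = (0.0850·780 + 0.3675·1140 + 0.0400·960) / 0.240375 = 523.65 / 0.240375 ≈ 2178.47
  x_P = (0.2225·780 + 0.2550·1140 + 0.3875·960) / 0.240375 = 836.25 / 0.240375 ≈ 3478.94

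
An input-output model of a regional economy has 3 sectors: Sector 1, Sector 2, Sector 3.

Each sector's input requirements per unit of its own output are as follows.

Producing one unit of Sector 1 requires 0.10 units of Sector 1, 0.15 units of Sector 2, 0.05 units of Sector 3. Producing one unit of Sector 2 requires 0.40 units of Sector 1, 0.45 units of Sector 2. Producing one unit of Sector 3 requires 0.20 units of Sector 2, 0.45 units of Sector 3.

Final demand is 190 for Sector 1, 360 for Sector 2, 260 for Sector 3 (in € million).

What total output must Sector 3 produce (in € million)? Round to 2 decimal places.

I − A =
  [   0.90    -0.40     0.00]
  [  -0.15     0.55    -0.20]
  [  -0.05     0.00     0.55]
Cofactors of I−A, C_ij = (−1)^(i+j)·(minor ij) (rows/columns in the sector order above):
  C_11 = (0.55)(0.55) − (-0.20)(0.00) = 0.3025
  C_12 = −[(-0.15)(0.55) − (-0.20)(-0.05)] = 0.0925
  C_13 = (-0.15)(0.00) − (0.55)(-0.05) = 0.0275
  C_21 = −[(-0.40)(0.55) − (0.00)(0.00)] = 0.2200
  C_22 = (0.90)(0.55) − (0.00)(-0.05) = 0.4950
  C_23 = −[(0.90)(0.00) − (-0.40)(-0.05)] = 0.0200
  C_31 = (-0.40)(-0.20) − (0.00)(0.55) = 0.0800
  C_32 = −[(0.90)(-0.20) − (0.00)(-0.15)] = 0.1800
  C_33 = (0.90)(0.55) − (-0.40)(-0.15) = 0.4350
det(I−A) = Σ_j (I−A)_1j·C_1j = (0.90)(0.3025) + (-0.40)(0.0925) + (0.00)(0.0275) = 0.23525
adj(I−A) = Cᵀ =
  [ 0.3025   0.2200   0.0800]
  [ 0.0925   0.4950   0.1800]
  [ 0.0275   0.0200   0.4350]
(I − A)⁻¹ = adj(I−A) / det(I−A) ≈
  [   1.2859     0.9352     0.3401]
  [   0.3932     2.1041     0.7651]
  [   0.1169     0.0850     1.8491]
x = (I − A)⁻¹ d = adj(I−A)·d / det(I−A), with det(I−A) = 0.23525:
  x_1 = (0.3025·190 + 0.2200·360 + 0.0800·260) / 0.23525 = 157.475 / 0.23525 ≈ 669.39
  x_2 = (0.0925·190 + 0.4950·360 + 0.1800·260) / 0.23525 = 242.575 / 0.23525 ≈ 1031.14
  x_3 = (0.0275·190 + 0.0200·360 + 0.4350·260) / 0.23525 = 125.525 / 0.23525 ≈ 533.58

x_3 = 533.58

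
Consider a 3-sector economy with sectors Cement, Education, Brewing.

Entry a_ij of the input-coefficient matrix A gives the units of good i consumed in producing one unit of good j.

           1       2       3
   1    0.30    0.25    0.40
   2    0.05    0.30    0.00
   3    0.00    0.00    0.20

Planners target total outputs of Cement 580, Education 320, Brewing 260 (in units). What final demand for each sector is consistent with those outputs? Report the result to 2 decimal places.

I − A =
  [   0.70    -0.25    -0.40]
  [  -0.05     0.70     0.00]
  [   0.00     0.00     0.80]
d = (I − A) x:
  d_1 = (+0.70)·580 + (-0.25)·320 + (-0.40)·260 = 222.00
  d_2 = (-0.05)·580 + (+0.70)·320 + (+0.00)·260 = 195.00
  d_3 = (+0.00)·580 + (+0.00)·320 + (+0.80)·260 = 208.00

d_1 = 222.00, d_2 = 195.00, d_3 = 208.00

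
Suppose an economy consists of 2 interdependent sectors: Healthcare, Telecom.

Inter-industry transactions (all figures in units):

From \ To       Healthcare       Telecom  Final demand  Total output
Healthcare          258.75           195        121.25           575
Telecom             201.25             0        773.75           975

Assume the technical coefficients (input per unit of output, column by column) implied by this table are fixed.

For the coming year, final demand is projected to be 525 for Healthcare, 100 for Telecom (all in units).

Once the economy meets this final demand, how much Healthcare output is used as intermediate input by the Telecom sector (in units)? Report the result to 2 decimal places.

z_12 = 99.48

Technical coefficients a_ij = z_ij / X_j:
  a_11 = 258.75/575 = 0.45, a_21 = 201.25/575 = 0.35
  a_12 = 195/975 = 0.20, a_22 = 0/975 = 0.00
I − A =
  [   0.55    -0.20]
  [  -0.35     1.00]
det(I−A) = (0.55)(1.00) − (-0.20)(-0.35) = 0.4800
adj(I−A) = [[1.00, 0.20], [0.35, 0.55]]
(I − A)⁻¹ = adj(I−A) / det(I−A) ≈
  [   2.0833     0.4167]
  [   0.7292     1.1458]
First solve x = (I − A)⁻¹ d = adj(I−A)·d / det(I−A); in particular x_2 = (0.35·525 + 0.55·100) / 0.4800 = 238.75 / 0.4800 ≈ 497.3958.
Intermediate flow from 1 to 2: z_12 = a_12 · x_2 = 0.20 × 238.75 / 0.4800 = 47.75 / 0.4800 ≈ 99.48.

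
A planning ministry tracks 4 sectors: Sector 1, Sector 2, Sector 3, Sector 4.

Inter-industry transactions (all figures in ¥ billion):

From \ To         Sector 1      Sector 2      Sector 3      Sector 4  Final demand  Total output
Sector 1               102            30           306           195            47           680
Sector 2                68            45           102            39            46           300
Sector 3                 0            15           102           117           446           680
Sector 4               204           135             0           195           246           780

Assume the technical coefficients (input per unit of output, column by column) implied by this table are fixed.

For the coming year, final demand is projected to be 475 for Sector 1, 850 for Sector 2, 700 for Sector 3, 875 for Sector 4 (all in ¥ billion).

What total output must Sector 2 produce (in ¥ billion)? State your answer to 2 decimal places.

x_2 = 1746.91

Technical coefficients a_ij = z_ij / X_j:
  a_11 = 102/680 = 0.15, a_21 = 68/680 = 0.10, a_31 = 0/680 = 0.00, a_41 = 204/680 = 0.30
  a_12 = 30/300 = 0.10, a_22 = 45/300 = 0.15, a_32 = 15/300 = 0.05, a_42 = 135/300 = 0.45
  a_13 = 306/680 = 0.45, a_23 = 102/680 = 0.15, a_33 = 102/680 = 0.15, a_43 = 0/680 = 0.00
  a_14 = 195/780 = 0.25, a_24 = 39/780 = 0.05, a_34 = 117/780 = 0.15, a_44 = 195/780 = 0.25
I − A =
  [   0.85    -0.10    -0.45    -0.25]
  [  -0.10     0.85    -0.15    -0.05]
  [   0.00    -0.05     0.85    -0.15]
  [  -0.30    -0.45     0.00     0.75]
Compute the cofactors C_ij = (−1)^(i+j)·(3×3 minor ij) of I−A; the adjugate is their transpose:
adj(I−A) = Cᵀ =
  [ 0.507000   0.206625   0.304875   0.243750]
  [ 0.083250   0.457875   0.124875   0.083250]
  [ 0.049500   0.090000   0.438750   0.110250]
  [ 0.252750   0.357375   0.196875   0.597000]
det(I−A) = Σ_j (I−A)_1j·C_1j = (0.85)(0.507000) + (-0.10)(0.083250) + (-0.45)(0.049500) + (-0.25)(0.252750) = 0.3371625
(I − A)⁻¹ = adj(I−A) / det(I−A) ≈
  [   1.5037     0.6128     0.9042     0.7229]
  [   0.2469     1.3580     0.3704     0.2469]
  [   0.1468     0.2669     1.3013     0.3270]
  [   0.7496     1.0599     0.5839     1.7707]
x = (I − A)⁻¹ d = adj(I−A)·d / det(I−A), with det(I−A) = 0.3371625:
  x_1 = (0.507000·475 + 0.206625·850 + 0.304875·700 + 0.243750·875) / 0.3371625 = 843.15 / 0.3371625 ≈ 2500.72
  x_2 = (0.083250·475 + 0.457875·850 + 0.124875·700 + 0.083250·875) / 0.3371625 = 588.99375 / 0.3371625 ≈ 1746.91
  x_3 = (0.049500·475 + 0.090000·850 + 0.438750·700 + 0.110250·875) / 0.3371625 = 503.60625 / 0.3371625 ≈ 1493.66
  x_4 = (0.252750·475 + 0.357375·850 + 0.196875·700 + 0.597000·875) / 0.3371625 = 1084.0125 / 0.3371625 ≈ 3215.10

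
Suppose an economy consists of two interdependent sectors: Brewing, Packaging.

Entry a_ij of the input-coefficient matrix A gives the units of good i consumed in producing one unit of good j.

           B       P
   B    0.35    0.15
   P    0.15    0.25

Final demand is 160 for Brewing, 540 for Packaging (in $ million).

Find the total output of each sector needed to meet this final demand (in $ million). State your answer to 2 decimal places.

I − A =
  [   0.65    -0.15]
  [  -0.15     0.75]
det(I−A) = (0.65)(0.75) − (-0.15)(-0.15) = 0.4650
adj(I−A) = [[0.75, 0.15], [0.15, 0.65]]
(I − A)⁻¹ = adj(I−A) / det(I−A) ≈
  [   1.6129     0.3226]
  [   0.3226     1.3978]
x = (I − A)⁻¹ d = adj(I−A)·d / det(I−A), with det(I−A) = 0.4650:
  x_B = (0.75·160 + 0.15·540) / 0.4650 = 201.00 / 0.4650 ≈ 432.26
  x_P = (0.15·160 + 0.65·540) / 0.4650 = 375.00 / 0.4650 ≈ 806.45

x_B = 432.26, x_P = 806.45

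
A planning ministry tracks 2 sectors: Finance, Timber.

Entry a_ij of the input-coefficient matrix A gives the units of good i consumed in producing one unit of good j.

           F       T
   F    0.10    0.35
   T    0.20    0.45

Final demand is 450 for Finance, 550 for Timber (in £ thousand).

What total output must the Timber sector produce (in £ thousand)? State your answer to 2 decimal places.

x_T = 1376.47

I − A =
  [   0.90    -0.35]
  [  -0.20     0.55]
det(I−A) = (0.90)(0.55) − (-0.35)(-0.20) = 0.4250
adj(I−A) = [[0.55, 0.35], [0.20, 0.90]]
(I − A)⁻¹ = adj(I−A) / det(I−A) ≈
  [   1.2941     0.8235]
  [   0.4706     2.1176]
x = (I − A)⁻¹ d = adj(I−A)·d / det(I−A), with det(I−A) = 0.4250:
  x_F = (0.55·450 + 0.35·550) / 0.4250 = 440.00 / 0.4250 ≈ 1035.29
  x_T = (0.20·450 + 0.90·550) / 0.4250 = 585.00 / 0.4250 ≈ 1376.47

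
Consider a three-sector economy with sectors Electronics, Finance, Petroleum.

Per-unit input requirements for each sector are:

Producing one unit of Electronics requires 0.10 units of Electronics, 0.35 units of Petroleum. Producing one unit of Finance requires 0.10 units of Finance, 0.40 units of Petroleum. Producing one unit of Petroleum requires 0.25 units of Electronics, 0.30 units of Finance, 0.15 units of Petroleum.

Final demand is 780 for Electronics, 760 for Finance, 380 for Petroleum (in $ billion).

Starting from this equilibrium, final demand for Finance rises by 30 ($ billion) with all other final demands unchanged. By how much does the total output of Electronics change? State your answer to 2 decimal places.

Δx_1 = 5.98

I − A =
  [   0.90     0.00    -0.25]
  [   0.00     0.90    -0.30]
  [  -0.35    -0.40     0.85]
Cofactors of I−A, C_ij = (−1)^(i+j)·(minor ij) (rows/columns in the sector order above):
  C_11 = (0.90)(0.85) − (-0.30)(-0.40) = 0.6450
  C_12 = −[(0.00)(0.85) − (-0.30)(-0.35)] = 0.1050
  C_13 = (0.00)(-0.40) − (0.90)(-0.35) = 0.3150
  C_21 = −[(0.00)(0.85) − (-0.25)(-0.40)] = 0.1000
  C_22 = (0.90)(0.85) − (-0.25)(-0.35) = 0.6775
  C_23 = −[(0.90)(-0.40) − (0.00)(-0.35)] = 0.3600
  C_31 = (0.00)(-0.30) − (-0.25)(0.90) = 0.2250
  C_32 = −[(0.90)(-0.30) − (-0.25)(0.00)] = 0.2700
  C_33 = (0.90)(0.90) − (0.00)(0.00) = 0.8100
det(I−A) = Σ_j (I−A)_1j·C_1j = (0.90)(0.6450) + (0.00)(0.1050) + (-0.25)(0.3150) = 0.50175
adj(I−A) = Cᵀ =
  [ 0.6450   0.1000   0.2250]
  [ 0.1050   0.6775   0.2700]
  [ 0.3150   0.3600   0.8100]
(I − A)⁻¹ = adj(I−A) / det(I−A) ≈
  [   1.2855     0.1993     0.4484]
  [   0.2093     1.3503     0.5381]
  [   0.6278     0.7175     1.6143]
Δx = (I − A)⁻¹ Δd with Δd having +30 in the Finance component and 0 elsewhere.
So Δx_1 = L_12 · (+30), where L_12 = adj(I−A)_12 / det(I−A) = 0.1000 / 0.50175.
Δx_1 = 0.1000 × (+30) / 0.50175 = 3.00 / 0.50175 ≈ 5.98.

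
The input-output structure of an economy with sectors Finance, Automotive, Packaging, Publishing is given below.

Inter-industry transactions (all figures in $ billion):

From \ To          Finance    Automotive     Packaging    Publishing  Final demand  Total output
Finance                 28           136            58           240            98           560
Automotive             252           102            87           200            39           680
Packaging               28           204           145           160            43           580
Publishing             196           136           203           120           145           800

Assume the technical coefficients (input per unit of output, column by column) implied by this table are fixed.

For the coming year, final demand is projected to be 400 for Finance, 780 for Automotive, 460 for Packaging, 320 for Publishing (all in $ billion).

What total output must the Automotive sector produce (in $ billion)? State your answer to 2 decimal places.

x_2 = 4455.81

Technical coefficients a_ij = z_ij / X_j:
  a_11 = 28/560 = 0.05, a_21 = 252/560 = 0.45, a_31 = 28/560 = 0.05, a_41 = 196/560 = 0.35
  a_12 = 136/680 = 0.20, a_22 = 102/680 = 0.15, a_32 = 204/680 = 0.30, a_42 = 136/680 = 0.20
  a_13 = 58/580 = 0.10, a_23 = 87/580 = 0.15, a_33 = 145/580 = 0.25, a_43 = 203/580 = 0.35
  a_14 = 240/800 = 0.30, a_24 = 200/800 = 0.25, a_34 = 160/800 = 0.20, a_44 = 120/800 = 0.15
I − A =
  [   0.95    -0.20    -0.10    -0.30]
  [  -0.45     0.85    -0.15    -0.25]
  [  -0.05    -0.30     0.75    -0.20]
  [  -0.35    -0.20    -0.35     0.85]
Compute the cofactors C_ij = (−1)^(i+j)·(3×3 minor ij) of I−A; the adjugate is their transpose:
adj(I−A) = Cᵀ =
  [ 0.374375   0.219500   0.208500   0.245750]
  [ 0.342250   0.443875   0.282750   0.317875]
  [ 0.252125   0.274250   0.428625   0.270500]
  [ 0.338500   0.307750   0.328875   0.476125]
det(I−A) = Σ_j (I−A)_1j·C_1j = (0.95)(0.374375) + (-0.20)(0.342250) + (-0.10)(0.252125) + (-0.30)(0.338500) = 0.16044375
(I − A)⁻¹ = adj(I−A) / det(I−A) ≈
  [   2.3334     1.3681     1.2995     1.5317]
  [   2.1331     2.7665     1.7623     1.9812]
  [   1.5714     1.7093     2.6715     1.6859]
  [   2.1098     1.9181     2.0498     2.9676]
x = (I − A)⁻¹ d = adj(I−A)·d / det(I−A), with det(I−A) = 0.16044375:
  x_1 = (0.374375·400 + 0.219500·780 + 0.208500·460 + 0.245750·320) / 0.16044375 = 495.51 / 0.16044375 ≈ 3088.37
  x_2 = (0.342250·400 + 0.443875·780 + 0.282750·460 + 0.317875·320) / 0.16044375 = 714.9075 / 0.16044375 ≈ 4455.81
  x_3 = (0.252125·400 + 0.274250·780 + 0.428625·460 + 0.270500·320) / 0.16044375 = 598.4925 / 0.16044375 ≈ 3730.23
  x_4 = (0.338500·400 + 0.307750·780 + 0.328875·460 + 0.476125·320) / 0.16044375 = 679.0875 / 0.16044375 ≈ 4232.56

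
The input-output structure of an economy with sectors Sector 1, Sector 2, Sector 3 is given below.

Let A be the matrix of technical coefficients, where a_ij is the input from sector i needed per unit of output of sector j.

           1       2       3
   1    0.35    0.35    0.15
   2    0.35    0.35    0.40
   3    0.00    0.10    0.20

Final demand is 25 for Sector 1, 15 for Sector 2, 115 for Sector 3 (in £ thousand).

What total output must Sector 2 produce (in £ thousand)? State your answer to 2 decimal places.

I − A =
  [   0.65    -0.35    -0.15]
  [  -0.35     0.65    -0.40]
  [   0.00    -0.10     0.80]
Cofactors of I−A, C_ij = (−1)^(i+j)·(minor ij) (rows/columns in the sector order above):
  C_11 = (0.65)(0.80) − (-0.40)(-0.10) = 0.4800
  C_12 = −[(-0.35)(0.80) − (-0.40)(0.00)] = 0.2800
  C_13 = (-0.35)(-0.10) − (0.65)(0.00) = 0.0350
  C_21 = −[(-0.35)(0.80) − (-0.15)(-0.10)] = 0.2950
  C_22 = (0.65)(0.80) − (-0.15)(0.00) = 0.5200
  C_23 = −[(0.65)(-0.10) − (-0.35)(0.00)] = 0.0650
  C_31 = (-0.35)(-0.40) − (-0.15)(0.65) = 0.2375
  C_32 = −[(0.65)(-0.40) − (-0.15)(-0.35)] = 0.3125
  C_33 = (0.65)(0.65) − (-0.35)(-0.35) = 0.3000
det(I−A) = Σ_j (I−A)_1j·C_1j = (0.65)(0.4800) + (-0.35)(0.2800) + (-0.15)(0.0350) = 0.20875
adj(I−A) = Cᵀ =
  [ 0.4800   0.2950   0.2375]
  [ 0.2800   0.5200   0.3125]
  [ 0.0350   0.0650   0.3000]
(I − A)⁻¹ = adj(I−A) / det(I−A) ≈
  [   2.2994     1.4132     1.1377]
  [   1.3413     2.4910     1.4970]
  [   0.1677     0.3114     1.4371]
x = (I − A)⁻¹ d = adj(I−A)·d / det(I−A), with det(I−A) = 0.20875:
  x_1 = (0.4800·25 + 0.2950·15 + 0.2375·115) / 0.20875 = 43.7375 / 0.20875 ≈ 209.52
  x_2 = (0.2800·25 + 0.5200·15 + 0.3125·115) / 0.20875 = 50.7375 / 0.20875 ≈ 243.05
  x_3 = (0.0350·25 + 0.0650·15 + 0.3000·115) / 0.20875 = 36.35 / 0.20875 ≈ 174.13

x_2 = 243.05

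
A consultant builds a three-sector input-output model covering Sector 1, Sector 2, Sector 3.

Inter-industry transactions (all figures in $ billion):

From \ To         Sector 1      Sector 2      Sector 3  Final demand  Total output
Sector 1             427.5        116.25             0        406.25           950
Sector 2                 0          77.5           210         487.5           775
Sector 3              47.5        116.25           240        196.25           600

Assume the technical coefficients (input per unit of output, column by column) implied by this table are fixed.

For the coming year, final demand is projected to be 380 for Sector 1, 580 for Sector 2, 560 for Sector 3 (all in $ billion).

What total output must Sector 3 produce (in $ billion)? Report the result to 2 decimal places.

Technical coefficients a_ij = z_ij / X_j:
  a_11 = 427.5/950 = 0.45, a_21 = 0/950 = 0.00, a_31 = 47.5/950 = 0.05
  a_12 = 116.25/775 = 0.15, a_22 = 77.5/775 = 0.10, a_32 = 116.25/775 = 0.15
  a_13 = 0/600 = 0.00, a_23 = 210/600 = 0.35, a_33 = 240/600 = 0.40
I − A =
  [   0.55    -0.15     0.00]
  [   0.00     0.90    -0.35]
  [  -0.05    -0.15     0.60]
Cofactors of I−A, C_ij = (−1)^(i+j)·(minor ij) (rows/columns in the sector order above):
  C_11 = (0.90)(0.60) − (-0.35)(-0.15) = 0.4875
  C_12 = −[(0.00)(0.60) − (-0.35)(-0.05)] = 0.0175
  C_13 = (0.00)(-0.15) − (0.90)(-0.05) = 0.0450
  C_21 = −[(-0.15)(0.60) − (0.00)(-0.15)] = 0.0900
  C_22 = (0.55)(0.60) − (0.00)(-0.05) = 0.3300
  C_23 = −[(0.55)(-0.15) − (-0.15)(-0.05)] = 0.0900
  C_31 = (-0.15)(-0.35) − (0.00)(0.90) = 0.0525
  C_32 = −[(0.55)(-0.35) − (0.00)(0.00)] = 0.1925
  C_33 = (0.55)(0.90) − (-0.15)(0.00) = 0.4950
det(I−A) = Σ_j (I−A)_1j·C_1j = (0.55)(0.4875) + (-0.15)(0.0175) + (0.00)(0.0450) = 0.2655
adj(I−A) = Cᵀ =
  [ 0.4875   0.0900   0.0525]
  [ 0.0175   0.3300   0.1925]
  [ 0.0450   0.0900   0.4950]
(I − A)⁻¹ = adj(I−A) / det(I−A) ≈
  [   1.8362     0.3390     0.1977]
  [   0.0659     1.2429     0.7250]
  [   0.1695     0.3390     1.8644]
x = (I − A)⁻¹ d = adj(I−A)·d / det(I−A), with det(I−A) = 0.2655:
  x_1 = (0.4875·380 + 0.0900·580 + 0.0525·560) / 0.2655 = 266.85 / 0.2655 ≈ 1005.08
  x_2 = (0.0175·380 + 0.3300·580 + 0.1925·560) / 0.2655 = 305.85 / 0.2655 ≈ 1151.98
  x_3 = (0.0450·380 + 0.0900·580 + 0.4950·560) / 0.2655 = 346.50 / 0.2655 ≈ 1305.08

x_3 = 1305.08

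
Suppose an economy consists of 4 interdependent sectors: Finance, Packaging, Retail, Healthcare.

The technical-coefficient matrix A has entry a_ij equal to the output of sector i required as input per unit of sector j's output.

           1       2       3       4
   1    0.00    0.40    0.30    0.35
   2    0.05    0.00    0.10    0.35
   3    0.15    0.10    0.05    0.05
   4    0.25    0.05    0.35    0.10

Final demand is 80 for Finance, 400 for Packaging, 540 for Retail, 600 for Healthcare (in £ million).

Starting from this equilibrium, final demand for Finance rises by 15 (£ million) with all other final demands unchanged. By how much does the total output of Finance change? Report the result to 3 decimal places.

I − A =
  [   1.00    -0.40    -0.30    -0.35]
  [  -0.05     1.00    -0.10    -0.35]
  [  -0.15    -0.10     0.95    -0.05]
  [  -0.25    -0.05    -0.35     0.90]
Compute the cofactors C_ij = (−1)^(i+j)·(3×3 minor ij) of I−A; the adjugate is their transpose:
adj(I−A) = Cᵀ =
  [ 0.799375   0.391625   0.474000   0.489500]
  [ 0.158125   0.691750   0.249625   0.344375]
  [ 0.158250   0.145375   0.741125   0.159250]
  [ 0.292375   0.203750   0.433750   0.868500]
det(I−A) = Σ_j (I−A)_1j·C_1j = (1.00)(0.799375) + (-0.40)(0.158125) + (-0.30)(0.158250) + (-0.35)(0.292375) = 0.58631875
(I − A)⁻¹ = adj(I−A) / det(I−A) ≈
  [   1.3634     0.6679     0.8084     0.8349]
  [   0.2697     1.1798     0.4257     0.5874]
  [   0.2699     0.2479     1.2640     0.2716]
  [   0.4987     0.3475     0.7398     1.4813]
Δx = (I − A)⁻¹ Δd with Δd having +15 in the Finance component and 0 elsewhere.
So Δx_1 = L_11 · (+15), where L_11 = adj(I−A)_11 / det(I−A) = 0.799375 / 0.58631875.
Δx_1 = 0.799375 × (+15) / 0.58631875 = 11.990625 / 0.58631875 ≈ 20.451.

Δx_1 = 20.451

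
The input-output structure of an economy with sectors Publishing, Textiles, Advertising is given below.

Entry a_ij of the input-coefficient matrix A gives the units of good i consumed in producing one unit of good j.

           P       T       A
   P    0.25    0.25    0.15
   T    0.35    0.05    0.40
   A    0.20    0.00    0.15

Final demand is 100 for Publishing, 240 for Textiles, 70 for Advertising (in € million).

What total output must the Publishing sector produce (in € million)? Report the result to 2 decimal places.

I − A =
  [   0.75    -0.25    -0.15]
  [  -0.35     0.95    -0.40]
  [  -0.20     0.00     0.85]
Cofactors of I−A, C_ij = (−1)^(i+j)·(minor ij) (rows/columns in the sector order above):
  C_11 = (0.95)(0.85) − (-0.40)(0.00) = 0.8075
  C_12 = −[(-0.35)(0.85) − (-0.40)(-0.20)] = 0.3775
  C_13 = (-0.35)(0.00) − (0.95)(-0.20) = 0.1900
  C_21 = −[(-0.25)(0.85) − (-0.15)(0.00)] = 0.2125
  C_22 = (0.75)(0.85) − (-0.15)(-0.20) = 0.6075
  C_23 = −[(0.75)(0.00) − (-0.25)(-0.20)] = 0.0500
  C_31 = (-0.25)(-0.40) − (-0.15)(0.95) = 0.2425
  C_32 = −[(0.75)(-0.40) − (-0.15)(-0.35)] = 0.3525
  C_33 = (0.75)(0.95) − (-0.25)(-0.35) = 0.6250
det(I−A) = Σ_j (I−A)_1j·C_1j = (0.75)(0.8075) + (-0.25)(0.3775) + (-0.15)(0.1900) = 0.48275
adj(I−A) = Cᵀ =
  [ 0.8075   0.2125   0.2425]
  [ 0.3775   0.6075   0.3525]
  [ 0.1900   0.0500   0.6250]
(I − A)⁻¹ = adj(I−A) / det(I−A) ≈
  [   1.6727     0.4402     0.5023]
  [   0.7820     1.2584     0.7302]
  [   0.3936     0.1036     1.2947]
x = (I − A)⁻¹ d = adj(I−A)·d / det(I−A), with det(I−A) = 0.48275:
  x_P = (0.8075·100 + 0.2125·240 + 0.2425·70) / 0.48275 = 148.725 / 0.48275 ≈ 308.08
  x_T = (0.3775·100 + 0.6075·240 + 0.3525·70) / 0.48275 = 208.225 / 0.48275 ≈ 431.33
  x_A = (0.1900·100 + 0.0500·240 + 0.6250·70) / 0.48275 = 74.75 / 0.48275 ≈ 154.84

x_P = 308.08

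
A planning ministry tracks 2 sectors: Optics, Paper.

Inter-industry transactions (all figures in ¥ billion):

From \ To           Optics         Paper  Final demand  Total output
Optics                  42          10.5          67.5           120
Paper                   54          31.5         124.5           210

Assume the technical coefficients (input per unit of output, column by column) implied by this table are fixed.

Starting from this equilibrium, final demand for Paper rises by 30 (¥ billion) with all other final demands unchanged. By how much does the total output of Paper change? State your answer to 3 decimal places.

Technical coefficients a_ij = z_ij / X_j:
  a_11 = 42/120 = 0.35, a_21 = 54/120 = 0.45
  a_12 = 10.5/210 = 0.05, a_22 = 31.5/210 = 0.15
I − A =
  [   0.65    -0.05]
  [  -0.45     0.85]
det(I−A) = (0.65)(0.85) − (-0.05)(-0.45) = 0.5300
adj(I−A) = [[0.85, 0.05], [0.45, 0.65]]
(I − A)⁻¹ = adj(I−A) / det(I−A) ≈
  [   1.6038     0.0943]
  [   0.8491     1.2264]
Δx = (I − A)⁻¹ Δd with Δd having +30 in the Paper component and 0 elsewhere.
So Δx_2 = L_22 · (+30), where L_22 = adj(I−A)_22 / det(I−A) = 0.65 / 0.5300.
Δx_2 = 0.65 × (+30) / 0.5300 = 19.50 / 0.5300 ≈ 36.792.

Δx_2 = 36.792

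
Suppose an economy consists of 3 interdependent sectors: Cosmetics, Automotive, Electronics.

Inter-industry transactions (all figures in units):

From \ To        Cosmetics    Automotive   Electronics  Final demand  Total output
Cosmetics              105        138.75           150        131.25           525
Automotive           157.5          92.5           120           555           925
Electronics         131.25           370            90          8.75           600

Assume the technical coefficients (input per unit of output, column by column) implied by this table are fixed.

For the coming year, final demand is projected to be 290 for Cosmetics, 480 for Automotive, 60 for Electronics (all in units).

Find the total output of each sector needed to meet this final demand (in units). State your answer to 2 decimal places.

Technical coefficients a_ij = z_ij / X_j:
  a_CC = 105/525 = 0.20, a_AC = 157.5/525 = 0.30, a_EC = 131.25/525 = 0.25
  a_CA = 138.75/925 = 0.15, a_AA = 92.5/925 = 0.10, a_EA = 370/925 = 0.40
  a_CE = 150/600 = 0.25, a_AE = 120/600 = 0.20, a_EE = 90/600 = 0.15
I − A =
  [   0.80    -0.15    -0.25]
  [  -0.30     0.90    -0.20]
  [  -0.25    -0.40     0.85]
Cofactors of I−A, C_ij = (−1)^(i+j)·(minor ij) (rows/columns in the sector order above):
  C_11 = (0.90)(0.85) − (-0.20)(-0.40) = 0.6850
  C_12 = −[(-0.30)(0.85) − (-0.20)(-0.25)] = 0.3050
  C_13 = (-0.30)(-0.40) − (0.90)(-0.25) = 0.3450
  C_21 = −[(-0.15)(0.85) − (-0.25)(-0.40)] = 0.2275
  C_22 = (0.80)(0.85) − (-0.25)(-0.25) = 0.6175
  C_23 = −[(0.80)(-0.40) − (-0.15)(-0.25)] = 0.3575
  C_31 = (-0.15)(-0.20) − (-0.25)(0.90) = 0.2550
  C_32 = −[(0.80)(-0.20) − (-0.25)(-0.30)] = 0.2350
  C_33 = (0.80)(0.90) − (-0.15)(-0.30) = 0.6750
det(I−A) = Σ_j (I−A)_1j·C_1j = (0.80)(0.6850) + (-0.15)(0.3050) + (-0.25)(0.3450) = 0.4160
adj(I−A) = Cᵀ =
  [ 0.6850   0.2275   0.2550]
  [ 0.3050   0.6175   0.2350]
  [ 0.3450   0.3575   0.6750]
(I − A)⁻¹ = adj(I−A) / det(I−A) ≈
  [   1.6466     0.5469     0.6130]
  [   0.7332     1.4844     0.5649]
  [   0.8293     0.8594     1.6226]
x = (I − A)⁻¹ d = adj(I−A)·d / det(I−A), with det(I−A) = 0.4160:
  x_C = (0.6850·290 + 0.2275·480 + 0.2550·60) / 0.4160 = 323.15 / 0.4160 ≈ 776.80
  x_A = (0.3050·290 + 0.6175·480 + 0.2350·60) / 0.4160 = 398.95 / 0.4160 ≈ 959.01
  x_E = (0.3450·290 + 0.3575·480 + 0.6750·60) / 0.4160 = 312.15 / 0.4160 ≈ 750.36

x_C = 776.80, x_A = 959.01, x_E = 750.36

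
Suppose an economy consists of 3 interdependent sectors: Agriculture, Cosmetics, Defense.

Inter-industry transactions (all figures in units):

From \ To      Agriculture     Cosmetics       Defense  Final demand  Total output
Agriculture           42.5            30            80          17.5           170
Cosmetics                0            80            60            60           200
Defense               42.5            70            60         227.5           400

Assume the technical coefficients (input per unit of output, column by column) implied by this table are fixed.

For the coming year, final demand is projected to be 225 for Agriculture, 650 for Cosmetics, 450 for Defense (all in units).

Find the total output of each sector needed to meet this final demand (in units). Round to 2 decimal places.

Technical coefficients a_ij = z_ij / X_j:
  a_AA = 42.5/170 = 0.25, a_CA = 0/170 = 0.00, a_DA = 42.5/170 = 0.25
  a_AC = 30/200 = 0.15, a_CC = 80/200 = 0.40, a_DC = 70/200 = 0.35
  a_AD = 80/400 = 0.20, a_CD = 60/400 = 0.15, a_DD = 60/400 = 0.15
I − A =
  [   0.75    -0.15    -0.20]
  [   0.00     0.60    -0.15]
  [  -0.25    -0.35     0.85]
Cofactors of I−A, C_ij = (−1)^(i+j)·(minor ij) (rows/columns in the sector order above):
  C_11 = (0.60)(0.85) − (-0.15)(-0.35) = 0.4575
  C_12 = −[(0.00)(0.85) − (-0.15)(-0.25)] = 0.0375
  C_13 = (0.00)(-0.35) − (0.60)(-0.25) = 0.1500
  C_21 = −[(-0.15)(0.85) − (-0.20)(-0.35)] = 0.1975
  C_22 = (0.75)(0.85) − (-0.20)(-0.25) = 0.5875
  C_23 = −[(0.75)(-0.35) − (-0.15)(-0.25)] = 0.3000
  C_31 = (-0.15)(-0.15) − (-0.20)(0.60) = 0.1425
  C_32 = −[(0.75)(-0.15) − (-0.20)(0.00)] = 0.1125
  C_33 = (0.75)(0.60) − (-0.15)(0.00) = 0.4500
det(I−A) = Σ_j (I−A)_1j·C_1j = (0.75)(0.4575) + (-0.15)(0.0375) + (-0.20)(0.1500) = 0.3075
adj(I−A) = Cᵀ =
  [ 0.4575   0.1975   0.1425]
  [ 0.0375   0.5875   0.1125]
  [ 0.1500   0.3000   0.4500]
(I − A)⁻¹ = adj(I−A) / det(I−A) ≈
  [   1.4878     0.6423     0.4634]
  [   0.1220     1.9106     0.3659]
  [   0.4878     0.9756     1.4634]
x = (I − A)⁻¹ d = adj(I−A)·d / det(I−A), with det(I−A) = 0.3075:
  x_A = (0.4575·225 + 0.1975·650 + 0.1425·450) / 0.3075 = 295.4375 / 0.3075 ≈ 960.77
  x_C = (0.0375·225 + 0.5875·650 + 0.1125·450) / 0.3075 = 440.9375 / 0.3075 ≈ 1433.94
  x_D = (0.1500·225 + 0.3000·650 + 0.4500·450) / 0.3075 = 431.25 / 0.3075 ≈ 1402.44

x_A = 960.77, x_C = 1433.94, x_D = 1402.44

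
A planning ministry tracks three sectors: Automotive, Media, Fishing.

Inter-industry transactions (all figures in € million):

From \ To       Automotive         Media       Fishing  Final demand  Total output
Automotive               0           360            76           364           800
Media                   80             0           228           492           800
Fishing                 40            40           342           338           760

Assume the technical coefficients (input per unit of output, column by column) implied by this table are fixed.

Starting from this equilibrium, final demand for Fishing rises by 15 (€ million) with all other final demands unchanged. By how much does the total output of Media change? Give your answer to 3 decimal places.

Δx_2 = 9.337

Technical coefficients a_ij = z_ij / X_j:
  a_11 = 0/800 = 0.00, a_21 = 80/800 = 0.10, a_31 = 40/800 = 0.05
  a_12 = 360/800 = 0.45, a_22 = 0/800 = 0.00, a_32 = 40/800 = 0.05
  a_13 = 76/760 = 0.10, a_23 = 228/760 = 0.30, a_33 = 342/760 = 0.45
I − A =
  [   1.00    -0.45    -0.10]
  [  -0.10     1.00    -0.30]
  [  -0.05    -0.05     0.55]
Cofactors of I−A, C_ij = (−1)^(i+j)·(minor ij) (rows/columns in the sector order above):
  C_11 = (1.00)(0.55) − (-0.30)(-0.05) = 0.5350
  C_12 = −[(-0.10)(0.55) − (-0.30)(-0.05)] = 0.0700
  C_13 = (-0.10)(-0.05) − (1.00)(-0.05) = 0.0550
  C_21 = −[(-0.45)(0.55) − (-0.10)(-0.05)] = 0.2525
  C_22 = (1.00)(0.55) − (-0.10)(-0.05) = 0.5450
  C_23 = −[(1.00)(-0.05) − (-0.45)(-0.05)] = 0.0725
  C_31 = (-0.45)(-0.30) − (-0.10)(1.00) = 0.2350
  C_32 = −[(1.00)(-0.30) − (-0.10)(-0.10)] = 0.3100
  C_33 = (1.00)(1.00) − (-0.45)(-0.10) = 0.9550
det(I−A) = Σ_j (I−A)_1j·C_1j = (1.00)(0.5350) + (-0.45)(0.0700) + (-0.10)(0.0550) = 0.4980
adj(I−A) = Cᵀ =
  [ 0.5350   0.2525   0.2350]
  [ 0.0700   0.5450   0.3100]
  [ 0.0550   0.0725   0.9550]
(I − A)⁻¹ = adj(I−A) / det(I−A) ≈
  [   1.0743     0.5070     0.4719]
  [   0.1406     1.0944     0.6225]
  [   0.1104     0.1456     1.9177]
Δx = (I − A)⁻¹ Δd with Δd having +15 in the Fishing component and 0 elsewhere.
So Δx_2 = L_23 · (+15), where L_23 = adj(I−A)_23 / det(I−A) = 0.3100 / 0.4980.
Δx_2 = 0.3100 × (+15) / 0.4980 = 4.65 / 0.4980 ≈ 9.337.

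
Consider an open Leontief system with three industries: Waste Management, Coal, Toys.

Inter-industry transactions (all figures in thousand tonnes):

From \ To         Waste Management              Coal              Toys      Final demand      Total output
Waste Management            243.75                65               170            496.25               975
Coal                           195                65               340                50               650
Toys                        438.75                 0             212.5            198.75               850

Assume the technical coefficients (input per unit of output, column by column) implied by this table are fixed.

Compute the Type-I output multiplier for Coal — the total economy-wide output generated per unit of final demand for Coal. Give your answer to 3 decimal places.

m_C = 1.511

Technical coefficients a_ij = z_ij / X_j:
  a_WW = 243.75/975 = 0.25, a_CW = 195/975 = 0.20, a_TW = 438.75/975 = 0.45
  a_WC = 65/650 = 0.10, a_CC = 65/650 = 0.10, a_TC = 0/650 = 0.00
  a_WT = 170/850 = 0.20, a_CT = 340/850 = 0.40, a_TT = 212.5/850 = 0.25
I − A =
  [   0.75    -0.10    -0.20]
  [  -0.20     0.90    -0.40]
  [  -0.45     0.00     0.75]
Cofactors of I−A, C_ij = (−1)^(i+j)·(minor ij) (rows/columns in the sector order above):
  C_11 = (0.90)(0.75) − (-0.40)(0.00) = 0.6750
  C_12 = −[(-0.20)(0.75) − (-0.40)(-0.45)] = 0.3300
  C_13 = (-0.20)(0.00) − (0.90)(-0.45) = 0.4050
  C_21 = −[(-0.10)(0.75) − (-0.20)(0.00)] = 0.0750
  C_22 = (0.75)(0.75) − (-0.20)(-0.45) = 0.4725
  C_23 = −[(0.75)(0.00) − (-0.10)(-0.45)] = 0.0450
  C_31 = (-0.10)(-0.40) − (-0.20)(0.90) = 0.2200
  C_32 = −[(0.75)(-0.40) − (-0.20)(-0.20)] = 0.3400
  C_33 = (0.75)(0.90) − (-0.10)(-0.20) = 0.6550
det(I−A) = Σ_j (I−A)_1j·C_1j = (0.75)(0.6750) + (-0.10)(0.3300) + (-0.20)(0.4050) = 0.39225
adj(I−A) = Cᵀ =
  [ 0.6750   0.0750   0.2200]
  [ 0.3300   0.4725   0.3400]
  [ 0.4050   0.0450   0.6550]
(I − A)⁻¹ = adj(I−A) / det(I−A) ≈
  [   1.7208     0.1912     0.5609]
  [   0.8413     1.2046     0.8668]
  [   1.0325     0.1147     1.6699]
The output multiplier for sector j is the column-j sum of the Leontief inverse (I − A)⁻¹ = adj(I−A) / det(I−A).
Column C of adj(I−A): (0.0750, 0.4725, 0.0450); det(I−A) = 0.39225.
m_C = (0.0750 + 0.4725 + 0.0450) / 0.39225 = 0.5925 / 0.39225 ≈ 1.511.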